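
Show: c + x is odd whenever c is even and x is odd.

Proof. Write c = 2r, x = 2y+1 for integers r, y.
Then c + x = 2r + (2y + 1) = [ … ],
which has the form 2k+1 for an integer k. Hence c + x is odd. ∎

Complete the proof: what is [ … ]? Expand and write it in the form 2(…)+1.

Expanding: 2r + (2y + 1) = 2r + 2y + 1.
Every term except the constant is even, so this is 2(r + y) + 1,
and r + y ∈ ℤ gives the required form.

2(r + y) + 1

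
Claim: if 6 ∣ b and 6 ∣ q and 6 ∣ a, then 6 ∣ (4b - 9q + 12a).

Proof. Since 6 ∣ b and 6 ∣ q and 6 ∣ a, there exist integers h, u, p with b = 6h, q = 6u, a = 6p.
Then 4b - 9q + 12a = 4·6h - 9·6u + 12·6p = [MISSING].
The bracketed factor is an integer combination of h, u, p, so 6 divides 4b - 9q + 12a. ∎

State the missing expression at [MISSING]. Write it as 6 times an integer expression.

Pull the common 6 out of every term: 4·6h - 9·6u + 12·6p = 6(4h + 12p - 9u).
4h + 12p - 9u is an integer, which exhibits the divisibility.

6(4h + 12p - 9u)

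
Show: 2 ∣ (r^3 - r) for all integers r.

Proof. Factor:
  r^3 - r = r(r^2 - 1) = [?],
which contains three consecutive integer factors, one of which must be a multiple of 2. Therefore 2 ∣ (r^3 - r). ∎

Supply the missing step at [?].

r(r^2 - 1) = r(r - 1)(r + 1) = (r - 1)r(r + 1).
These three factors are consecutive integers, so their product is divisible by 2.

(r - 1)r(r + 1)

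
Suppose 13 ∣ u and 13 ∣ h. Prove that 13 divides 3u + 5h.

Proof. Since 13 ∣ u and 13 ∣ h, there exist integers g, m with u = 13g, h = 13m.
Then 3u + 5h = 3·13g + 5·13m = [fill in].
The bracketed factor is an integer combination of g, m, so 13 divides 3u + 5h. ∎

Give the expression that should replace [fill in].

13(3g + 5m)

Each term has a factor of 13: 3·13g + 5·13m = 13·(3g + 5m).
Since 3g + 5m is an integer, 13 ∣ (3u + 5h).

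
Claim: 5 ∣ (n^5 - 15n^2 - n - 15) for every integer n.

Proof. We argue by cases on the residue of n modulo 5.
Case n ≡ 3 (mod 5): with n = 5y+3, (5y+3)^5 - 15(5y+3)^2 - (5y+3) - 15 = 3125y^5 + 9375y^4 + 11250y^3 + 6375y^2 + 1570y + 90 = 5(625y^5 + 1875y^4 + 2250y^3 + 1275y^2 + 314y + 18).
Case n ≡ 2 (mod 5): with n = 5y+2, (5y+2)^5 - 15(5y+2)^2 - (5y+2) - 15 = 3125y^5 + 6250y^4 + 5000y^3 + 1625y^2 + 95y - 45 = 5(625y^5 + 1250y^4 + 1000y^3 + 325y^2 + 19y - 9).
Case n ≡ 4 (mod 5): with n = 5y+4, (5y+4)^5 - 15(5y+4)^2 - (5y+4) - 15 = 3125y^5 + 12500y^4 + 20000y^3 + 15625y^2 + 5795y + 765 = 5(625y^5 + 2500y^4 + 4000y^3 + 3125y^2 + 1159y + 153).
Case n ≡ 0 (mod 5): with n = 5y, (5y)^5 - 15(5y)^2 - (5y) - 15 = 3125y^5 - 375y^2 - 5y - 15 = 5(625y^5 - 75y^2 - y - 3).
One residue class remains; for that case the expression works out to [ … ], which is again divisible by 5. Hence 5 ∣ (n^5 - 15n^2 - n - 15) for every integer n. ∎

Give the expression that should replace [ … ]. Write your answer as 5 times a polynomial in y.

The residues treated are {3, 2, 4, 0}, so the missing case is n ≡ 1 (mod 5); write n = 5y+1.
Then (5y+1)^5 - 15(5y+1)^2 - (5y+1) - 15 = 3125y^5 + 3125y^4 + 1250y^3 - 125y^2 - 130y - 30 = 5(625y^5 + 625y^4 + 250y^3 - 25y^2 - 26y - 6).

5(625y^5 + 625y^4 + 250y^3 - 25y^2 - 26y - 6)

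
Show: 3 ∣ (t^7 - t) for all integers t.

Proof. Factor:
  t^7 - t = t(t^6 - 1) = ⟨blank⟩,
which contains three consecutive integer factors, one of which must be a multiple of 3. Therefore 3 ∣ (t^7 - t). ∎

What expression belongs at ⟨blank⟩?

t^6 - 1 = (t^2 - 1)(t^4 + t^2 + 1), and t^2 - 1 = (t-1)(t+1).
So t(t^6 - 1) = (t - 1)t(t + 1)(t^4 + t^2 + 1).

(t - 1)t(t + 1)(t^4 + t^2 + 1)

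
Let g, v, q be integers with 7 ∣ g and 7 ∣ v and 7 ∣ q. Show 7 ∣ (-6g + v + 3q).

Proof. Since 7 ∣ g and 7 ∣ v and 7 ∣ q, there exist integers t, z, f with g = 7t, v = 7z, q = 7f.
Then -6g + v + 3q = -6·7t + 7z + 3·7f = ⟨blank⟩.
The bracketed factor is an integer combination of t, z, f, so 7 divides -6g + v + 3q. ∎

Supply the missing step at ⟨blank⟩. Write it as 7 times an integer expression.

Pull the common 7 out of every term: -6·7t + 7z + 3·7f = 7(3f - 6t + z).
3f - 6t + z is an integer, which exhibits the divisibility.

7(3f - 6t + z)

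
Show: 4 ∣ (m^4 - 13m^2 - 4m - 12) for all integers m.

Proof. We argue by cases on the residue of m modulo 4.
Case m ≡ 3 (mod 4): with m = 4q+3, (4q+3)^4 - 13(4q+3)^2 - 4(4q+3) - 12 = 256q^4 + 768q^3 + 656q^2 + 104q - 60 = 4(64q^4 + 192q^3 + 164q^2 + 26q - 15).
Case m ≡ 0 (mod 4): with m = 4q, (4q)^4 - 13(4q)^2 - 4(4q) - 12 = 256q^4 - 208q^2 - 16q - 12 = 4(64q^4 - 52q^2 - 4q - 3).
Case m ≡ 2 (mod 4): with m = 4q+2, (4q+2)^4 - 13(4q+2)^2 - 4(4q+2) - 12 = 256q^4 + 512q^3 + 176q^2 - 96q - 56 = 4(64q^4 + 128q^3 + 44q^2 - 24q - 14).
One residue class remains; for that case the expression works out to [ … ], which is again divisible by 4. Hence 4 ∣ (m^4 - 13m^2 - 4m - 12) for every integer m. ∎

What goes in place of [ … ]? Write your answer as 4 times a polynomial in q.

The residues treated are {3, 0, 2}, so the missing case is m ≡ 1 (mod 4); write m = 4q+1.
Then (4q+1)^4 - 13(4q+1)^2 - 4(4q+1) - 12 = 256q^4 + 256q^3 - 112q^2 - 104q - 28 = 4(64q^4 + 64q^3 - 28q^2 - 26q - 7).

4(64q^4 + 64q^3 - 28q^2 - 26q - 7)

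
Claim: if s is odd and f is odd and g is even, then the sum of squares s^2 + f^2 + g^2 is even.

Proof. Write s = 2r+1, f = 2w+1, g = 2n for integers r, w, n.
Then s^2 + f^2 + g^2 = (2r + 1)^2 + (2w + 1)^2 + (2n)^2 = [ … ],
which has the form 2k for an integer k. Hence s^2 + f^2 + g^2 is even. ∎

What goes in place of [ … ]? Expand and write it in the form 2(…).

Expanding: (2r + 1)^2 + (2w + 1)^2 + (2n)^2 = 4n^2 + 4r^2 + 4r + 4w^2 + 4w + 2.
Every term is even; pulling out the factor of 2 gives 2(2n^2 + 2r^2 + 2r + 2w^2 + 2w + 1).

2(2n^2 + 2r^2 + 2r + 2w^2 + 2w + 1)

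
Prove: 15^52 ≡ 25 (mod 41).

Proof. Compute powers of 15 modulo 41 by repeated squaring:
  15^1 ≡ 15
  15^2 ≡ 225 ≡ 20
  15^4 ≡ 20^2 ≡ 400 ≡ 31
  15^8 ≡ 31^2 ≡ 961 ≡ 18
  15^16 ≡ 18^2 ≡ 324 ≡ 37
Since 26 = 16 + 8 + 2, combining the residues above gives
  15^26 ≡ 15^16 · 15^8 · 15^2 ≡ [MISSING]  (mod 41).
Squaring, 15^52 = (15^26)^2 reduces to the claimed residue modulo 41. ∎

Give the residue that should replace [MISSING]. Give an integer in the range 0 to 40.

36

Multiply the listed residues: 37 · 18 · 20 = 666 → 13320.
Reducing modulo 41: 13320 = 324·41 + 36, so 15^26 ≡ 36.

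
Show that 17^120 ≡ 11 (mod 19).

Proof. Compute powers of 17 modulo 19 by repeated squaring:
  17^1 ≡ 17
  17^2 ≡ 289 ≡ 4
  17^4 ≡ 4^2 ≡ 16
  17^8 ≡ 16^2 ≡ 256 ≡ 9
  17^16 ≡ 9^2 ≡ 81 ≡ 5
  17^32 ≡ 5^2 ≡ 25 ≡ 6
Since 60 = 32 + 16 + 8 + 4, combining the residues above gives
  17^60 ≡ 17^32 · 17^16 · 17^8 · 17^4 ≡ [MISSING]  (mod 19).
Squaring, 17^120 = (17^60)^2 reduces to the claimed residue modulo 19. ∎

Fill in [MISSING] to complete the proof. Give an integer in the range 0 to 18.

Multiply the listed residues: 6 · 5 · 9 · 16 = 30 → 270 → 4320.
Reducing modulo 19: 4320 = 227·19 + 7, so 17^60 ≡ 7.

7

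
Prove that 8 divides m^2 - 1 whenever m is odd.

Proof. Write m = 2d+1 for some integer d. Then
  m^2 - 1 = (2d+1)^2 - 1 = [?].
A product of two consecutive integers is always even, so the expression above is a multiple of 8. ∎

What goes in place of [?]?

4d(d + 1)

(2d+1)^2 - 1 = 4d^2 + 4d + 1 - 1 = 4d^2 + 4d = 4d(d+1).
Since d and d+1 are consecutive, d(d+1) is even, and 4·(even) is a multiple of 8.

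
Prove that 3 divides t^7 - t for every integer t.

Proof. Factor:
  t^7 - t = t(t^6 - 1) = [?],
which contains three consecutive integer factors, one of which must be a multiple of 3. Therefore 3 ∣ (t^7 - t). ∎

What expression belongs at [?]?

t^6 - 1 = (t^2 - 1)(t^4 + t^2 + 1), and t^2 - 1 = (t-1)(t+1).
So t(t^6 - 1) = (t - 1)t(t + 1)(t^4 + t^2 + 1).

(t - 1)t(t + 1)(t^4 + t^2 + 1)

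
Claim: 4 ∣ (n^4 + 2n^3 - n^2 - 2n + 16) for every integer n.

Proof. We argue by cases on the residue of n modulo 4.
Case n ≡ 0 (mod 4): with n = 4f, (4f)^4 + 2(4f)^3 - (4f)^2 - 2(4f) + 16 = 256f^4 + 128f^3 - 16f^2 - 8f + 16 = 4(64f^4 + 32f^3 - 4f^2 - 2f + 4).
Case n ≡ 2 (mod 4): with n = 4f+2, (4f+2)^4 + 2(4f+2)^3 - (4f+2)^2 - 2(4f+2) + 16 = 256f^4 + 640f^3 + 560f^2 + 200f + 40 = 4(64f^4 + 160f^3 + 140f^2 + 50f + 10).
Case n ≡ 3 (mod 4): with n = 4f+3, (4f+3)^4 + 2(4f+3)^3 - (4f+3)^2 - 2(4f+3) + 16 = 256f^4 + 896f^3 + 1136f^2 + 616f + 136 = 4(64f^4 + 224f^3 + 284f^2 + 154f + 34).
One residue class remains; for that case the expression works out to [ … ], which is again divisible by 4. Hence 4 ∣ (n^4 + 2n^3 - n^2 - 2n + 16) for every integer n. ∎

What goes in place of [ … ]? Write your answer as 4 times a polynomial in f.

The residues treated are {0, 2, 3}, so the missing case is n ≡ 1 (mod 4); write n = 4f+1.
Then (4f+1)^4 + 2(4f+1)^3 - (4f+1)^2 - 2(4f+1) + 16 = 256f^4 + 384f^3 + 176f^2 + 24f + 16 = 4(64f^4 + 96f^3 + 44f^2 + 6f + 4).

4(64f^4 + 96f^3 + 44f^2 + 6f + 4)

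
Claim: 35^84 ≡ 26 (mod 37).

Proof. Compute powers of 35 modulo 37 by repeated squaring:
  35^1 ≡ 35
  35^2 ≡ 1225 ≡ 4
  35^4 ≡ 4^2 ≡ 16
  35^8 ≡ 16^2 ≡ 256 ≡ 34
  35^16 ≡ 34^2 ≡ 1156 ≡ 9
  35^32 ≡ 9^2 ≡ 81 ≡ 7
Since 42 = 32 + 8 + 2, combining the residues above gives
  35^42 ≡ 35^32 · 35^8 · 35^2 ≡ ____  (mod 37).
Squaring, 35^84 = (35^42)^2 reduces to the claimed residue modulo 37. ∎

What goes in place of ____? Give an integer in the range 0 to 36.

Multiply the listed residues: 7 · 34 · 4 = 238 → 952.
Reducing modulo 37: 952 = 25·37 + 27, so 35^42 ≡ 27.

27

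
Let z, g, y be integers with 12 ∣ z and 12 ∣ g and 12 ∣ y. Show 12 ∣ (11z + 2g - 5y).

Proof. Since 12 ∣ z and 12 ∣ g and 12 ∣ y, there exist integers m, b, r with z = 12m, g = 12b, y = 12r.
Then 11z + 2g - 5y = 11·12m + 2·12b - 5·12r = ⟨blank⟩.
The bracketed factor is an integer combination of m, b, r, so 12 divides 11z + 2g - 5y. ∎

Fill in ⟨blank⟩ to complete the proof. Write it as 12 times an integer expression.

12(2b + 11m - 5r)

Each term has a factor of 12: 11·12m + 2·12b - 5·12r = 12·(2b + 11m - 5r).
Since 2b + 11m - 5r is an integer, 12 ∣ (11z + 2g - 5y).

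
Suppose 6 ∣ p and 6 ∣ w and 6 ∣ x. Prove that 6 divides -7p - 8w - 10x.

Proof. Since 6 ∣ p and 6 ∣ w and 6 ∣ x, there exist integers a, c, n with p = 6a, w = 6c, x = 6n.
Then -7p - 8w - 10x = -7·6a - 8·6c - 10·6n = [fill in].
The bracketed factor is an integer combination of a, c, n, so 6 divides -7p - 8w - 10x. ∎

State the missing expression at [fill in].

Each term has a factor of 6: -7·6a - 8·6c - 10·6n = 6·(-7a - 8c - 10n).
Since -7a - 8c - 10n is an integer, 6 ∣ (-7p - 8w - 10x).

6(-7a - 8c - 10n)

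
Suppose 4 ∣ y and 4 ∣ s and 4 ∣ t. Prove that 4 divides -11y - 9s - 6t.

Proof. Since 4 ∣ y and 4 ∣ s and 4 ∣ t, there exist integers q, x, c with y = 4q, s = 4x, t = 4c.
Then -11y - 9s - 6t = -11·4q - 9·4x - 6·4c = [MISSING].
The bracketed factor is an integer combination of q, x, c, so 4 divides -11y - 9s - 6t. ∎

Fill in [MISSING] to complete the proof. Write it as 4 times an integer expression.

Pull the common 4 out of every term: -11·4q - 9·4x - 6·4c = 4(-6c - 11q - 9x).
-6c - 11q - 9x is an integer, which exhibits the divisibility.

4(-6c - 11q - 9x)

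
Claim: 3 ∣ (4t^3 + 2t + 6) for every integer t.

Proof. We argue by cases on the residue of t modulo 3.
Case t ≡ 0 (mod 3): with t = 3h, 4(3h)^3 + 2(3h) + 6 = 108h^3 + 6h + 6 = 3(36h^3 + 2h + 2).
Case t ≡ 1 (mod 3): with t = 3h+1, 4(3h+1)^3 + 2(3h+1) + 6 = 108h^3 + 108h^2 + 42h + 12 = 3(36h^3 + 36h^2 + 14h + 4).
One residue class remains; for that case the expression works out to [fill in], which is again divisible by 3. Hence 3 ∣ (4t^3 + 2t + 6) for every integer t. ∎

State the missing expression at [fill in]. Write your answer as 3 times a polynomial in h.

3(36h^3 + 72h^2 + 50h + 14)

The residues treated are {0, 1}, so the missing case is t ≡ 2 (mod 3); write t = 3h+2.
Then 4(3h+2)^3 + 2(3h+2) + 6 = 108h^3 + 216h^2 + 150h + 42 = 3(36h^3 + 72h^2 + 50h + 14).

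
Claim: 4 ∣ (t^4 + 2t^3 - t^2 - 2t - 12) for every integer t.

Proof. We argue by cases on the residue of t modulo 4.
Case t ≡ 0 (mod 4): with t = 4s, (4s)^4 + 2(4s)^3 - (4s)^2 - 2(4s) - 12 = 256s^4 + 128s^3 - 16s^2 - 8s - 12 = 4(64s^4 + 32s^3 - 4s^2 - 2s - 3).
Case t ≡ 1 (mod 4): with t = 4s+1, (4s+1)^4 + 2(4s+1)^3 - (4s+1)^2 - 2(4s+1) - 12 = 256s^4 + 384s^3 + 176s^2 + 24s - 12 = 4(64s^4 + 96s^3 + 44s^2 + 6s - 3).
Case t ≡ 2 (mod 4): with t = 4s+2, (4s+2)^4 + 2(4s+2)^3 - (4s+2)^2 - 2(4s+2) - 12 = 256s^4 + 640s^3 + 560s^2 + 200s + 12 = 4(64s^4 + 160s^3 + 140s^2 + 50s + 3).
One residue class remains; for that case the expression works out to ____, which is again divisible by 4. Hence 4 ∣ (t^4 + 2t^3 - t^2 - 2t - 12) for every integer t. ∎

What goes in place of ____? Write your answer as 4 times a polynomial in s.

The residues treated are {0, 1, 2}, so the missing case is t ≡ 3 (mod 4); write t = 4s+3.
Then (4s+3)^4 + 2(4s+3)^3 - (4s+3)^2 - 2(4s+3) - 12 = 256s^4 + 896s^3 + 1136s^2 + 616s + 108 = 4(64s^4 + 224s^3 + 284s^2 + 154s + 27).

4(64s^4 + 224s^3 + 284s^2 + 154s + 27)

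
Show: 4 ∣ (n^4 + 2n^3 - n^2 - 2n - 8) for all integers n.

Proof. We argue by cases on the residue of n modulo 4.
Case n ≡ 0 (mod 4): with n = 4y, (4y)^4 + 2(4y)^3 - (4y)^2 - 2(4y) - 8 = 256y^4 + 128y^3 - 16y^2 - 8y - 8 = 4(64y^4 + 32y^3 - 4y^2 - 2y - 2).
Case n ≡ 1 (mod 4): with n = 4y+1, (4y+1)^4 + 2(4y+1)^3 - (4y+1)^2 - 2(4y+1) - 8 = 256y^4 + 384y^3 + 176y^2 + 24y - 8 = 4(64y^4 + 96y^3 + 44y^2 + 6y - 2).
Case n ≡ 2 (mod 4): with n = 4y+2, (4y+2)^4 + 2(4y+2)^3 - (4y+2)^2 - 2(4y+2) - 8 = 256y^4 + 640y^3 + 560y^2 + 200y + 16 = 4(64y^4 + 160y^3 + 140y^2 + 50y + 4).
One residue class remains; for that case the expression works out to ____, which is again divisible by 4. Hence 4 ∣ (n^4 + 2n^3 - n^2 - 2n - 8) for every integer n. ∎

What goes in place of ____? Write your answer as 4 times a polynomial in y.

4(64y^4 + 224y^3 + 284y^2 + 154y + 28)

The residues treated are {0, 1, 2}, so the missing case is n ≡ 3 (mod 4); write n = 4y+3.
Then (4y+3)^4 + 2(4y+3)^3 - (4y+3)^2 - 2(4y+3) - 8 = 256y^4 + 896y^3 + 1136y^2 + 616y + 112 = 4(64y^4 + 224y^3 + 284y^2 + 154y + 28).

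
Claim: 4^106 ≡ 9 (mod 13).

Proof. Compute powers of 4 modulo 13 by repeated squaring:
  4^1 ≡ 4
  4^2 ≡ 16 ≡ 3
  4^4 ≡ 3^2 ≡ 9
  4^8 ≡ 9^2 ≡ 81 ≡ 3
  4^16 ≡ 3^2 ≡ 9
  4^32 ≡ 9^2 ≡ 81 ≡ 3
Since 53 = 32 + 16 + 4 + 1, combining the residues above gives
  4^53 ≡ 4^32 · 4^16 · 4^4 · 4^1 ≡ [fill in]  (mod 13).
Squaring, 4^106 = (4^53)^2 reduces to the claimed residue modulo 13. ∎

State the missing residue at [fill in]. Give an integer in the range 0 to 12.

4^32 · 4^16 · 4^4 · 4^1 ≡ 3 · 9 · 9 · 4 = 972.
972 mod 13 = 10, so 4^53 ≡ 10 (mod 13).

10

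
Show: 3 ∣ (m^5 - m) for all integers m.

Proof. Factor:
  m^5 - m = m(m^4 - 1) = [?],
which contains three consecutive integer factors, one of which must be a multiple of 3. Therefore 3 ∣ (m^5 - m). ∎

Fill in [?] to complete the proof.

(m - 1)m(m + 1)(m^2 + 1)

m^4 - 1 = (m^2 - 1)(m^2 + 1), and m^2 - 1 = (m-1)(m+1).
So m(m^4 - 1) = (m - 1)m(m + 1)(m^2 + 1).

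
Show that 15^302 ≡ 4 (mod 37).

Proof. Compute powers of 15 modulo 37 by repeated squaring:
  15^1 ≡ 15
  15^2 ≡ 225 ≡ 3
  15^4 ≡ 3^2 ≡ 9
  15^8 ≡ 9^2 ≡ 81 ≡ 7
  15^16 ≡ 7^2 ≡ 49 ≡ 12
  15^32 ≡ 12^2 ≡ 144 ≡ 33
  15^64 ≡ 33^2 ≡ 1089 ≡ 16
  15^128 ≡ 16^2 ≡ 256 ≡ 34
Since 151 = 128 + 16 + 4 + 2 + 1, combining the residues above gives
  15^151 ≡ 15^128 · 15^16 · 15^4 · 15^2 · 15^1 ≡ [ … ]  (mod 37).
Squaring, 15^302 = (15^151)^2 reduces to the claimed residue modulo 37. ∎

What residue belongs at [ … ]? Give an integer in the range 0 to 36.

35

15^128 · 15^16 · 15^4 · 15^2 · 15^1 ≡ 34 · 12 · 9 · 3 · 15 = 165240.
165240 mod 37 = 35, so 15^151 ≡ 35 (mod 37).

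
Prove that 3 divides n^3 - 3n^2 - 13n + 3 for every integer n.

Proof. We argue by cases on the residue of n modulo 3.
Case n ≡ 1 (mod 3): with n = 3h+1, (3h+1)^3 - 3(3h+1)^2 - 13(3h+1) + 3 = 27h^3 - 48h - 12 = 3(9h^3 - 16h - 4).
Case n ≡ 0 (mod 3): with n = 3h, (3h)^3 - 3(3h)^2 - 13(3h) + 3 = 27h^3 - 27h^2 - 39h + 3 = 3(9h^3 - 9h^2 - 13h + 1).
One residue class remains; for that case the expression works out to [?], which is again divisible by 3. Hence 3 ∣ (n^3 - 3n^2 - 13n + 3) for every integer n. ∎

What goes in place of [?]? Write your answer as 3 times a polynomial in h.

3(9h^3 + 9h^2 - 13h - 9)

Only n ≡ 2 (mod 3) is unaccounted for. Put n = 3h+2:
(3h+2)^3 - 3(3h+2)^2 - 13(3h+2) + 3 expands to 27h^3 + 27h^2 - 39h - 27,
and factoring out 3 leaves 3(9h^3 + 9h^2 - 13h - 9).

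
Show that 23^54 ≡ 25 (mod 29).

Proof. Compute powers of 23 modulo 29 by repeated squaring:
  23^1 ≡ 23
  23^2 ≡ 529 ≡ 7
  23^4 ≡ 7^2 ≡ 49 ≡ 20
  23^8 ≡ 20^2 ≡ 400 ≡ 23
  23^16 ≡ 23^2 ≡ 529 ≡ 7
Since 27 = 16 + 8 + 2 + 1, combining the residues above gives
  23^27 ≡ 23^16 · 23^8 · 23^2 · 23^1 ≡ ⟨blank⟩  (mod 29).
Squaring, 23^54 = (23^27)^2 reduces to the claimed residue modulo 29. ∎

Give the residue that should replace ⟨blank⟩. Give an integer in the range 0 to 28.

23^16 · 23^8 · 23^2 · 23^1 ≡ 7 · 23 · 7 · 23 = 25921.
25921 mod 29 = 24, so 23^27 ≡ 24 (mod 29).

24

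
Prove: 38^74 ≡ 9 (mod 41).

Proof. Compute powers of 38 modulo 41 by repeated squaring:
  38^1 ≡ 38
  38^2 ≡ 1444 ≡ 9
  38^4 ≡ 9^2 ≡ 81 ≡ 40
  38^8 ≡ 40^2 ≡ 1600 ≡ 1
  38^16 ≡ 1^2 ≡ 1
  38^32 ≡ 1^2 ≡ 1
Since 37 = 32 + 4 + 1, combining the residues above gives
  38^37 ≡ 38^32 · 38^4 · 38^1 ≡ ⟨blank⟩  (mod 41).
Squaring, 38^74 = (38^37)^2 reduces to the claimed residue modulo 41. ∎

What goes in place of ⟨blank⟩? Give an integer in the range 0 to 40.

3

38^32 · 38^4 · 38^1 ≡ 1 · 40 · 38 = 1520.
1520 mod 41 = 3, so 38^37 ≡ 3 (mod 41).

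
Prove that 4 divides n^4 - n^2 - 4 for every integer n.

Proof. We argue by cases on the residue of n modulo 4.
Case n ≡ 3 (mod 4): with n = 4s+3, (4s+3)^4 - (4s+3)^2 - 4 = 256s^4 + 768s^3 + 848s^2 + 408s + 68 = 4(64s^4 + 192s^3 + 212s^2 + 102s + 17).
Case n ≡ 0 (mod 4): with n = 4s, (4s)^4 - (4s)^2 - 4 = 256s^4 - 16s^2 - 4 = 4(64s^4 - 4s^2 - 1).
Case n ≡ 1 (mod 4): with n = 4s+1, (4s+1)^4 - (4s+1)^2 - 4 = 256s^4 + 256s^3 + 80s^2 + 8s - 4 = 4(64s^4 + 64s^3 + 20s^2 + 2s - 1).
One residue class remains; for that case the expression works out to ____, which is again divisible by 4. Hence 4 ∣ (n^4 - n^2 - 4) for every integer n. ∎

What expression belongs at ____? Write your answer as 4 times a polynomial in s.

4(64s^4 + 128s^3 + 92s^2 + 28s + 2)

Only n ≡ 2 (mod 4) is unaccounted for. Put n = 4s+2:
(4s+2)^4 - (4s+2)^2 - 4 expands to 256s^4 + 512s^3 + 368s^2 + 112s + 8,
and factoring out 4 leaves 4(64s^4 + 128s^3 + 92s^2 + 28s + 2).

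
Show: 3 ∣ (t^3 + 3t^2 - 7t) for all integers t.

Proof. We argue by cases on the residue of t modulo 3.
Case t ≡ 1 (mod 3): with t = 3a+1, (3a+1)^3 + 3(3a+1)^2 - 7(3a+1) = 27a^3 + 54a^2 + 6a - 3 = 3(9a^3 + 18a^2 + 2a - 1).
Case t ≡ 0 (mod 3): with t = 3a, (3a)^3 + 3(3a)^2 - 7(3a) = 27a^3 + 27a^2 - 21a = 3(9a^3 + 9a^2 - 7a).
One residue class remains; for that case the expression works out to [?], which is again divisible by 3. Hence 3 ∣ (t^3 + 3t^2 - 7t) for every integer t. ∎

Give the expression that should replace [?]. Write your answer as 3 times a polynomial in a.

The residues treated are {1, 0}, so the missing case is t ≡ 2 (mod 3); write t = 3a+2.
Then (3a+2)^3 + 3(3a+2)^2 - 7(3a+2) = 27a^3 + 81a^2 + 51a + 6 = 3(9a^3 + 27a^2 + 17a + 2).

3(9a^3 + 27a^2 + 17a + 2)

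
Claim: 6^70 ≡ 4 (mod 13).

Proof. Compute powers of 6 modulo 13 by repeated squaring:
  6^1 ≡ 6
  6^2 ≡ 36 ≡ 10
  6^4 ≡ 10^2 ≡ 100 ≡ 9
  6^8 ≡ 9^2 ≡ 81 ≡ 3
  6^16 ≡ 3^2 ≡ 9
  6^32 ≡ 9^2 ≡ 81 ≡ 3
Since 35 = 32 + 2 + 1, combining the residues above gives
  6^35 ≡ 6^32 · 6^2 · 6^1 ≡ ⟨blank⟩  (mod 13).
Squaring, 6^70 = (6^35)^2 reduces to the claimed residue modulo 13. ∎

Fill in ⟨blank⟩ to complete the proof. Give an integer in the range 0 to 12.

11

Multiply the listed residues: 3 · 10 · 6 = 30 → 180.
Reducing modulo 13: 180 = 13·13 + 11, so 6^35 ≡ 11.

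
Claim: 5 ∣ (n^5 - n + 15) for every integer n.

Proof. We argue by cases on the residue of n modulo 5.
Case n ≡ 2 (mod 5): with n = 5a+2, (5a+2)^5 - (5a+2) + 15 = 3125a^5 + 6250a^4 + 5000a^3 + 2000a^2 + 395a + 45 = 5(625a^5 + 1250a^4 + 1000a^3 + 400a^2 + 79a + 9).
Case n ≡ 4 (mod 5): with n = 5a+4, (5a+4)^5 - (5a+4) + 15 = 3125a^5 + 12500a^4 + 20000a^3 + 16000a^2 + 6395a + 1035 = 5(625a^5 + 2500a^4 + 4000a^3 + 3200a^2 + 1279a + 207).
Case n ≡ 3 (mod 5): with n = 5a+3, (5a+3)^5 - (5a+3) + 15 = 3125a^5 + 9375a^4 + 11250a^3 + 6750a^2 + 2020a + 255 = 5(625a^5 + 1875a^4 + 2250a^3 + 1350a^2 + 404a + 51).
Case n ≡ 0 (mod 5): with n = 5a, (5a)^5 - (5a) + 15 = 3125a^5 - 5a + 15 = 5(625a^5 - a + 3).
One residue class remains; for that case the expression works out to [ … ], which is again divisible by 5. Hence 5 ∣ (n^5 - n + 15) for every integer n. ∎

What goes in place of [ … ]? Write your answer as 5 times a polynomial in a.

5(625a^5 + 625a^4 + 250a^3 + 50a^2 + 4a + 3)

Only n ≡ 1 (mod 5) is unaccounted for. Put n = 5a+1:
(5a+1)^5 - (5a+1) + 15 expands to 3125a^5 + 3125a^4 + 1250a^3 + 250a^2 + 20a + 15,
and factoring out 5 leaves 5(625a^5 + 625a^4 + 250a^3 + 50a^2 + 4a + 3).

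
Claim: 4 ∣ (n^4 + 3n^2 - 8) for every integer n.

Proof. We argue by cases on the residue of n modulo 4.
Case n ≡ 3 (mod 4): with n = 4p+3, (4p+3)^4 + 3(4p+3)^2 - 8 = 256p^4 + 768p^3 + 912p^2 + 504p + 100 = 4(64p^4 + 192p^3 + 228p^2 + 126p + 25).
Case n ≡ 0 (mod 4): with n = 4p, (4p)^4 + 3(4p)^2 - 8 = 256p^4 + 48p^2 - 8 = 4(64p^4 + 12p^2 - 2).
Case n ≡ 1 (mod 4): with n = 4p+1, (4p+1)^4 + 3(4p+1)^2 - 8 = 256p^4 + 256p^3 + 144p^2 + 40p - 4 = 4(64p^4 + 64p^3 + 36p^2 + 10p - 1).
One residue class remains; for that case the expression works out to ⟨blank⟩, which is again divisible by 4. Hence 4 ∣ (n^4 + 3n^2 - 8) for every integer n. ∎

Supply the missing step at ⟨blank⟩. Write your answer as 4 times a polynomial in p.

The residues treated are {3, 0, 1}, so the missing case is n ≡ 2 (mod 4); write n = 4p+2.
Then (4p+2)^4 + 3(4p+2)^2 - 8 = 256p^4 + 512p^3 + 432p^2 + 176p + 20 = 4(64p^4 + 128p^3 + 108p^2 + 44p + 5).

4(64p^4 + 128p^3 + 108p^2 + 44p + 5)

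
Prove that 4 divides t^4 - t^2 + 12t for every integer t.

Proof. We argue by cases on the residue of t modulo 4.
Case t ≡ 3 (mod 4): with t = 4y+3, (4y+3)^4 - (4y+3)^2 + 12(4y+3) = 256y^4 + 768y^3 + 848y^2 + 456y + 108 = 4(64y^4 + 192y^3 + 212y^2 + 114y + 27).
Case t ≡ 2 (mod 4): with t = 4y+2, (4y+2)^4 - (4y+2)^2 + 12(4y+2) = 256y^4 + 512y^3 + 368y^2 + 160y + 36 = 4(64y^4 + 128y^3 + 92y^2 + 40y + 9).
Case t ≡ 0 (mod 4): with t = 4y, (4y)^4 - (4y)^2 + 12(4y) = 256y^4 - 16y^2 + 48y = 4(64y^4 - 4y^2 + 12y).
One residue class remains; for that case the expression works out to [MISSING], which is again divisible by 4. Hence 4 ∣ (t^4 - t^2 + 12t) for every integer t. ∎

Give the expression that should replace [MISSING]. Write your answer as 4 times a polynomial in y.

Only t ≡ 1 (mod 4) is unaccounted for. Put t = 4y+1:
(4y+1)^4 - (4y+1)^2 + 12(4y+1) expands to 256y^4 + 256y^3 + 80y^2 + 56y + 12,
and factoring out 4 leaves 4(64y^4 + 64y^3 + 20y^2 + 14y + 3).

4(64y^4 + 64y^3 + 20y^2 + 14y + 3)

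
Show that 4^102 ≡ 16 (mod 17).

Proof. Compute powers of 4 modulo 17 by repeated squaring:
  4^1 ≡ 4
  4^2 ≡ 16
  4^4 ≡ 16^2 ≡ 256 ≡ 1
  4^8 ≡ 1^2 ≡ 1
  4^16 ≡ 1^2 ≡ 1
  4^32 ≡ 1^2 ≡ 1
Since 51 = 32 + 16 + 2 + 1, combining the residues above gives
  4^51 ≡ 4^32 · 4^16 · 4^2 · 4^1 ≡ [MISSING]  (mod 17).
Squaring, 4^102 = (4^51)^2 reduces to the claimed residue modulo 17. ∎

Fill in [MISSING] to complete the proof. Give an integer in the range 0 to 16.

Multiply the listed residues: 1 · 1 · 16 · 4 = 1 → 16 → 64.
Reducing modulo 17: 64 = 3·17 + 13, so 4^51 ≡ 13.

13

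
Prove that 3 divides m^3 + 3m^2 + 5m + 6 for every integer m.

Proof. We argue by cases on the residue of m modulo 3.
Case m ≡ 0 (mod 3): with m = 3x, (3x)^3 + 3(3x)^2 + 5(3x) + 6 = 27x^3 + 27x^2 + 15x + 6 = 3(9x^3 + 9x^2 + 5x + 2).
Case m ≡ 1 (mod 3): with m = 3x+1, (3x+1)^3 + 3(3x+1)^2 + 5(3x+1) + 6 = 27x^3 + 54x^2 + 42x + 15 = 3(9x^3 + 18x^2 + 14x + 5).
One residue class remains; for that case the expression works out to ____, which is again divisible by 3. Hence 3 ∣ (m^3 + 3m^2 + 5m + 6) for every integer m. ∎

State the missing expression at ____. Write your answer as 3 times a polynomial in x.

3(9x^3 + 27x^2 + 29x + 12)

The residues treated are {0, 1}, so the missing case is m ≡ 2 (mod 3); write m = 3x+2.
Then (3x+2)^3 + 3(3x+2)^2 + 5(3x+2) + 6 = 27x^3 + 81x^2 + 87x + 36 = 3(9x^3 + 27x^2 + 29x + 12).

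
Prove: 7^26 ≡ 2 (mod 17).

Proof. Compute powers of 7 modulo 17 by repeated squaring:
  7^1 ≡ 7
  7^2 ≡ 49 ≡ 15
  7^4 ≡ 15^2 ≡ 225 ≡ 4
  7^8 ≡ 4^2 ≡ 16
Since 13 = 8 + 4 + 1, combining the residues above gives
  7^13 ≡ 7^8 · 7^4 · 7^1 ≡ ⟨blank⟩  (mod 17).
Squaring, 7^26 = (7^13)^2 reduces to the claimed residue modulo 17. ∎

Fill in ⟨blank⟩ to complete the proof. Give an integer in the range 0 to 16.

Multiply the listed residues: 16 · 4 · 7 = 64 → 448.
Reducing modulo 17: 448 = 26·17 + 6, so 7^13 ≡ 6.

6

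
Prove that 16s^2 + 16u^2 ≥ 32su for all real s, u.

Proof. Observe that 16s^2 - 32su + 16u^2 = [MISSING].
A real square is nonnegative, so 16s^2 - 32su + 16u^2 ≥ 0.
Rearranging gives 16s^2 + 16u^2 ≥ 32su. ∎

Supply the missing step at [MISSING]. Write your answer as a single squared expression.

16s^2 - 32su + 16u^2 is a perfect-square trinomial: the outer terms are (4s)^2 and (4u)^2, and the cross term is -2·4s·4u.
So 16s^2 - 32su + 16u^2 = (4s - 4u)^2 ≥ 0.

(4s - 4u)^2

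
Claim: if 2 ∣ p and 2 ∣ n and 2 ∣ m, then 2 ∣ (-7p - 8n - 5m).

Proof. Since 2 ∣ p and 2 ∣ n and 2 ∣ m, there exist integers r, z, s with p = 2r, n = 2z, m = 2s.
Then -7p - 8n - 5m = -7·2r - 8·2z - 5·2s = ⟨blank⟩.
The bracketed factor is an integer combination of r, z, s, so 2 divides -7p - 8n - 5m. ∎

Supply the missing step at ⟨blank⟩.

Each term has a factor of 2: -7·2r - 8·2z - 5·2s = 2·(-7r - 5s - 8z).
Since -7r - 5s - 8z is an integer, 2 ∣ (-7p - 8n - 5m).

2(-7r - 5s - 8z)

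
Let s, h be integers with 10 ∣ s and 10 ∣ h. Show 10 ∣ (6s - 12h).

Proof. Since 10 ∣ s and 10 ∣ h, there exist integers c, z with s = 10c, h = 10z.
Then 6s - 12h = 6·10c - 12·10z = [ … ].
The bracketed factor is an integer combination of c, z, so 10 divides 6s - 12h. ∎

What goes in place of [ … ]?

10(6c - 12z)

Pull the common 10 out of every term: 6·10c - 12·10z = 10(6c - 12z).
6c - 12z is an integer, which exhibits the divisibility.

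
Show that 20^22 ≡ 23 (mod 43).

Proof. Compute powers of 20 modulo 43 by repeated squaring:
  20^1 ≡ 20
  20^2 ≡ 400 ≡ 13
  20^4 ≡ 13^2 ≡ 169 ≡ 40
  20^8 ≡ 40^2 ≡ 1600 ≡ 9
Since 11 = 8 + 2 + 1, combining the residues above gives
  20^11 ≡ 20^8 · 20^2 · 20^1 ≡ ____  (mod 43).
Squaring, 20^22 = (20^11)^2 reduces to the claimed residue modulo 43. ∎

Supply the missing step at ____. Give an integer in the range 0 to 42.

18

Multiply the listed residues: 9 · 13 · 20 = 117 → 2340.
Reducing modulo 43: 2340 = 54·43 + 18, so 20^11 ≡ 18.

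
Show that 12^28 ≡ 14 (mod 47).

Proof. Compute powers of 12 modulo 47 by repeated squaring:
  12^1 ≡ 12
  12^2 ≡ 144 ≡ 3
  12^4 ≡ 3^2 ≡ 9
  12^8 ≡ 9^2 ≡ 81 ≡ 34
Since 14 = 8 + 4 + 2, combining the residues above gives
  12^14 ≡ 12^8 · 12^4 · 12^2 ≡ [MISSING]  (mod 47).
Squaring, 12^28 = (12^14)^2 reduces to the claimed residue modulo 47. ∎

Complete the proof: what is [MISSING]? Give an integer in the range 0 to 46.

12^8 · 12^4 · 12^2 ≡ 34 · 9 · 3 = 918.
918 mod 47 = 25, so 12^14 ≡ 25 (mod 47).

25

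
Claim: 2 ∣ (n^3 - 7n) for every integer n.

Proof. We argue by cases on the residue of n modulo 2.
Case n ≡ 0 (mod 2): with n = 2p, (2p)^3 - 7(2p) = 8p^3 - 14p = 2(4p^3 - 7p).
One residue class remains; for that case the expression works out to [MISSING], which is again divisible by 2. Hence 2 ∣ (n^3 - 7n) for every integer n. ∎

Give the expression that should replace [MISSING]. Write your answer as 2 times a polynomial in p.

Only n ≡ 1 (mod 2) is unaccounted for. Put n = 2p+1:
(2p+1)^3 - 7(2p+1) expands to 8p^3 + 12p^2 - 8p - 6,
and factoring out 2 leaves 2(4p^3 + 6p^2 - 4p - 3).

2(4p^3 + 6p^2 - 4p - 3)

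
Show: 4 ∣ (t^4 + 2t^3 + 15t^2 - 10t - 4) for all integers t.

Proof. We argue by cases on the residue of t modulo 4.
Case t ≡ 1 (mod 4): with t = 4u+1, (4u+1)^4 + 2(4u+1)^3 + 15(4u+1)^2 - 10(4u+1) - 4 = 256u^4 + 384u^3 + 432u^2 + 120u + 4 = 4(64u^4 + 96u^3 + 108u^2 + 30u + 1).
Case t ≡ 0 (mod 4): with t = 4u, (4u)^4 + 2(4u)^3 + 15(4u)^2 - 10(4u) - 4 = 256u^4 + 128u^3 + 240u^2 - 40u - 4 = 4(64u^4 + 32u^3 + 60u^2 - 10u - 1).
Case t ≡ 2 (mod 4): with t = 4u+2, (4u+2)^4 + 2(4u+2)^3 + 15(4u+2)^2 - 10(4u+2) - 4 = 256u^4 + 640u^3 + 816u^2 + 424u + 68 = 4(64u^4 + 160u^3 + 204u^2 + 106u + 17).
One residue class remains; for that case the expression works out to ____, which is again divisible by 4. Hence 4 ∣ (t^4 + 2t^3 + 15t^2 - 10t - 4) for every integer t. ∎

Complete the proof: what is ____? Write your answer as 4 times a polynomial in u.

Only t ≡ 3 (mod 4) is unaccounted for. Put t = 4u+3:
(4u+3)^4 + 2(4u+3)^3 + 15(4u+3)^2 - 10(4u+3) - 4 expands to 256u^4 + 896u^3 + 1392u^2 + 968u + 236,
and factoring out 4 leaves 4(64u^4 + 224u^3 + 348u^2 + 242u + 59).

4(64u^4 + 224u^3 + 348u^2 + 242u + 59)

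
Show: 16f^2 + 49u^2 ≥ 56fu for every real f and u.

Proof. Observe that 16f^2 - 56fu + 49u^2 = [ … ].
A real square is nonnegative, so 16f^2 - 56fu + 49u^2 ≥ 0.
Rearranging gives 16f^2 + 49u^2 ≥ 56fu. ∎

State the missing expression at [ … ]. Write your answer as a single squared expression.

16f^2 - 56fu + 49u^2 is a perfect-square trinomial: the outer terms are (4f)^2 and (7u)^2, and the cross term is -2·4f·7u.
So 16f^2 - 56fu + 49u^2 = (4f - 7u)^2 ≥ 0.

(4f - 7u)^2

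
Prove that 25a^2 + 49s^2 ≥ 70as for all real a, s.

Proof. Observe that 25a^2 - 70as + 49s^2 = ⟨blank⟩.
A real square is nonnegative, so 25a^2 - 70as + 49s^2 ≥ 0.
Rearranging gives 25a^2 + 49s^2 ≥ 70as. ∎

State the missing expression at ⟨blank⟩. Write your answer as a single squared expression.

(5a - 7s)^2

25a^2 - 70as + 49s^2 is a perfect-square trinomial: the outer terms are (5a)^2 and (7s)^2, and the cross term is -2·5a·7s.
So 25a^2 - 70as + 49s^2 = (5a - 7s)^2 ≥ 0.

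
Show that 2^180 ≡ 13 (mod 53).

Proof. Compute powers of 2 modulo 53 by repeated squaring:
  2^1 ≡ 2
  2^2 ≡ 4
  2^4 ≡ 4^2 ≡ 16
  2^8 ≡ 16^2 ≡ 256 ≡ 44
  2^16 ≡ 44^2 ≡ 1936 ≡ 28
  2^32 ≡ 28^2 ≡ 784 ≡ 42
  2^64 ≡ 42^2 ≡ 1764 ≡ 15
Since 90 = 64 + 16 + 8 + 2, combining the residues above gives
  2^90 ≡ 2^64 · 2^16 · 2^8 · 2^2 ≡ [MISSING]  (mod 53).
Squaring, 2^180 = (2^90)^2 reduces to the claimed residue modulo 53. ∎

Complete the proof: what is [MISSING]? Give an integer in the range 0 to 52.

38

2^64 · 2^16 · 2^8 · 2^2 ≡ 15 · 28 · 44 · 4 = 73920.
73920 mod 53 = 38, so 2^90 ≡ 38 (mod 53).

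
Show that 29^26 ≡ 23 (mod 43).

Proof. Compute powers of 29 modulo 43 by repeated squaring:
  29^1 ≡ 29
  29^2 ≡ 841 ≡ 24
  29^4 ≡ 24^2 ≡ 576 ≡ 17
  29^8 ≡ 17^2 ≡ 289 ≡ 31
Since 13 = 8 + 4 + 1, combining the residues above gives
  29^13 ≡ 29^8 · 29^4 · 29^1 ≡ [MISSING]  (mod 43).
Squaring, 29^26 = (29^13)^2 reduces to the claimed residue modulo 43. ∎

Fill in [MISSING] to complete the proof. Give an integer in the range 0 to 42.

Multiply the listed residues: 31 · 17 · 29 = 527 → 15283.
Reducing modulo 43: 15283 = 355·43 + 18, so 29^13 ≡ 18.

18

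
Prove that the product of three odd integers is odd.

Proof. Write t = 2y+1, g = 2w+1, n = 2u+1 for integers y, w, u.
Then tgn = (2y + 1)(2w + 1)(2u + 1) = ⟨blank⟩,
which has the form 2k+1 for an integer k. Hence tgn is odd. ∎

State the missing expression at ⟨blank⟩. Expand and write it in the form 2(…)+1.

(2y + 1)(2w + 1)(2u + 1) = 8uwy + 4uw + 4uy + 2u + 4wy + 2w + 2y + 1
= 2(4uwy + 2uw + 2uy + u + 2wy + w + y) + 1.
Since 4uwy + 2uw + 2uy + u + 2wy + w + y is an integer, the product is of the form 2k+1 for an integer k.

2(4uwy + 2uw + 2uy + u + 2wy + w + y) + 1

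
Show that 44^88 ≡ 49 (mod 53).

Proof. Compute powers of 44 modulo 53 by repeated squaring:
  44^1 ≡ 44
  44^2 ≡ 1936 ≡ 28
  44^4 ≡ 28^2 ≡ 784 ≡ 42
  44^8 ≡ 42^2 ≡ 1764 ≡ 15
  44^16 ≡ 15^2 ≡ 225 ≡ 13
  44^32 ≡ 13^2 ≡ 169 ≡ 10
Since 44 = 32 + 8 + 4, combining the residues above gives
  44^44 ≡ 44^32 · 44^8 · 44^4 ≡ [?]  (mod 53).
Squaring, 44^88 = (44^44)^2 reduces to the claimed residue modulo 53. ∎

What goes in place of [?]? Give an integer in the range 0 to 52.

44^32 · 44^8 · 44^4 ≡ 10 · 15 · 42 = 6300.
6300 mod 53 = 46, so 44^44 ≡ 46 (mod 53).

46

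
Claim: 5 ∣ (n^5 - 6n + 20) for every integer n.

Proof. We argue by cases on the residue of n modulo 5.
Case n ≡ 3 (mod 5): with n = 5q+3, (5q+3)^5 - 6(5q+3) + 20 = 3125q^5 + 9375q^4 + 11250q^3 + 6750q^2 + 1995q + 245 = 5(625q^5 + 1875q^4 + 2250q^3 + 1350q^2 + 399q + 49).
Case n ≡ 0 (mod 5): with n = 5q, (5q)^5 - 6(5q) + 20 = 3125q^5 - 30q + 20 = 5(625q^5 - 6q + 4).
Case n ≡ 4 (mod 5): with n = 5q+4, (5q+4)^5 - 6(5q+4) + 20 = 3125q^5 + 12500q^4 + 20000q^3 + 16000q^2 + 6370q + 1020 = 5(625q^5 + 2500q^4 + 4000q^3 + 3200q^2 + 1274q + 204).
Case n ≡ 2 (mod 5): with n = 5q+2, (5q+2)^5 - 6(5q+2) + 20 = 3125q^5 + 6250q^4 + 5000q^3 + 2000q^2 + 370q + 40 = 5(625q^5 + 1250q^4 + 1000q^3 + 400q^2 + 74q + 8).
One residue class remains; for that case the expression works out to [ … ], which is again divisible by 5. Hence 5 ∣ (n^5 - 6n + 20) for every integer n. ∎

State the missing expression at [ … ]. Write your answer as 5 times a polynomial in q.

5(625q^5 + 625q^4 + 250q^3 + 50q^2 - q + 3)

The residues treated are {3, 0, 4, 2}, so the missing case is n ≡ 1 (mod 5); write n = 5q+1.
Then (5q+1)^5 - 6(5q+1) + 20 = 3125q^5 + 3125q^4 + 1250q^3 + 250q^2 - 5q + 15 = 5(625q^5 + 625q^4 + 250q^3 + 50q^2 - q + 3).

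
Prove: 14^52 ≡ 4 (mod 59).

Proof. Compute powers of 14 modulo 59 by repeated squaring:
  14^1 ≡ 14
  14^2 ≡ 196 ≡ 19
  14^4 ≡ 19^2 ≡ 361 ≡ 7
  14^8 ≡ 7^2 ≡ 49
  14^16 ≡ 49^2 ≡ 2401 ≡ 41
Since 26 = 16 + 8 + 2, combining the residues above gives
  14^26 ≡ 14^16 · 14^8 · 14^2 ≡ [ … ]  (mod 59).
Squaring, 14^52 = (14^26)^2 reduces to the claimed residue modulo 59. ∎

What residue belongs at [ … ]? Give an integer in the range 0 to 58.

57

Multiply the listed residues: 41 · 49 · 19 = 2009 → 38171.
Reducing modulo 59: 38171 = 646·59 + 57, so 14^26 ≡ 57.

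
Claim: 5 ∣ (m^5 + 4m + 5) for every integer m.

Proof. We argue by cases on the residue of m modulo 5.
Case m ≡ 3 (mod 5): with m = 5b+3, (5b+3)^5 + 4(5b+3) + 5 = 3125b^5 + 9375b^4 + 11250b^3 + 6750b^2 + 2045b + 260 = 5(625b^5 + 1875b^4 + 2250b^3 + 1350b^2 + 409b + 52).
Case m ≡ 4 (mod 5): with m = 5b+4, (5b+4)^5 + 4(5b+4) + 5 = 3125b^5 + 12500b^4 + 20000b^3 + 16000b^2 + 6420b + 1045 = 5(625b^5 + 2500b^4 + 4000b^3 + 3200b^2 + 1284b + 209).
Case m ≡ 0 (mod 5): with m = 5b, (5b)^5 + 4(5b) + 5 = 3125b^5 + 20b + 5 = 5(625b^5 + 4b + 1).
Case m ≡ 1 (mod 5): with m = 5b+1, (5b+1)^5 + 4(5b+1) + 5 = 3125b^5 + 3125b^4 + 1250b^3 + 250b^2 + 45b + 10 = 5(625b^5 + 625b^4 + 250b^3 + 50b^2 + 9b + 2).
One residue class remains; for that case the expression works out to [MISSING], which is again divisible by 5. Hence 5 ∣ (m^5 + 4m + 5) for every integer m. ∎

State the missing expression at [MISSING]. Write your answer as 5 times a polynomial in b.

Only m ≡ 2 (mod 5) is unaccounted for. Put m = 5b+2:
(5b+2)^5 + 4(5b+2) + 5 expands to 3125b^5 + 6250b^4 + 5000b^3 + 2000b^2 + 420b + 45,
and factoring out 5 leaves 5(625b^5 + 1250b^4 + 1000b^3 + 400b^2 + 84b + 9).

5(625b^5 + 1250b^4 + 1000b^3 + 400b^2 + 84b + 9)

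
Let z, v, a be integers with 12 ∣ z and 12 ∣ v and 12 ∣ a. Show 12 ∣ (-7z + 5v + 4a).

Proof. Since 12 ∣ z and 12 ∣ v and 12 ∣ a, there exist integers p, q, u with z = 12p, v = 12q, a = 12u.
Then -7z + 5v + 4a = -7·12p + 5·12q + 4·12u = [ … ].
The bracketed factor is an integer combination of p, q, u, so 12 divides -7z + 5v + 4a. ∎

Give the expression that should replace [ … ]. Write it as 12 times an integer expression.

Pull the common 12 out of every term: -7·12p + 5·12q + 4·12u = 12(-7p + 5q + 4u).
-7p + 5q + 4u is an integer, which exhibits the divisibility.

12(-7p + 5q + 4u)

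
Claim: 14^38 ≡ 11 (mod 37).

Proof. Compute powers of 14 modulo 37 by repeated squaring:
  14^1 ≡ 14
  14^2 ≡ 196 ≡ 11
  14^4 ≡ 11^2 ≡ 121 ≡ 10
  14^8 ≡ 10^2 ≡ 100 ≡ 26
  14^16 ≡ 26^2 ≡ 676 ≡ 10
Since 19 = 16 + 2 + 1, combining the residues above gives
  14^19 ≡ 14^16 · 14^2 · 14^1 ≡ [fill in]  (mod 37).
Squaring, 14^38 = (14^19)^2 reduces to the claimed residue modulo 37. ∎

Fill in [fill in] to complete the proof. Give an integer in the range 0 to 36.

Multiply the listed residues: 10 · 11 · 14 = 110 → 1540.
Reducing modulo 37: 1540 = 41·37 + 23, so 14^19 ≡ 23.

23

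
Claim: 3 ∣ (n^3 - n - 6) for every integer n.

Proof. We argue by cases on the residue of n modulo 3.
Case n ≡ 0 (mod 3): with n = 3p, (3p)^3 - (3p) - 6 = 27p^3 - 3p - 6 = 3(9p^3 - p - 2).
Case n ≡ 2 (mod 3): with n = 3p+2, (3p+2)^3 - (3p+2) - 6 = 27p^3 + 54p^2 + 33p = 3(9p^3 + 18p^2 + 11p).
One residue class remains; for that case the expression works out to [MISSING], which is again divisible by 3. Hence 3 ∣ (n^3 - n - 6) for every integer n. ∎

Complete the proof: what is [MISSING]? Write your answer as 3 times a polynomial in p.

The residues treated are {0, 2}, so the missing case is n ≡ 1 (mod 3); write n = 3p+1.
Then (3p+1)^3 - (3p+1) - 6 = 27p^3 + 27p^2 + 6p - 6 = 3(9p^3 + 9p^2 + 2p - 2).

3(9p^3 + 9p^2 + 2p - 2)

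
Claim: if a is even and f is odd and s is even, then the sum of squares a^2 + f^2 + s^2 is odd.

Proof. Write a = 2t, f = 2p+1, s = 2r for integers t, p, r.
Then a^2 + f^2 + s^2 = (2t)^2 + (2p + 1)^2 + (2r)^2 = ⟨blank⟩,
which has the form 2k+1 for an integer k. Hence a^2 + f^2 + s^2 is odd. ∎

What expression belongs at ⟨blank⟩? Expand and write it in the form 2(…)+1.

2(2p^2 + 2p + 2r^2 + 2t^2) + 1

Expanding: (2t)^2 + (2p + 1)^2 + (2r)^2 = 4p^2 + 4p + 4r^2 + 4t^2 + 1.
Every term except the constant is even, so this is 2(2p^2 + 2p + 2r^2 + 2t^2) + 1,
and 2p^2 + 2p + 2r^2 + 2t^2 ∈ ℤ gives the required form.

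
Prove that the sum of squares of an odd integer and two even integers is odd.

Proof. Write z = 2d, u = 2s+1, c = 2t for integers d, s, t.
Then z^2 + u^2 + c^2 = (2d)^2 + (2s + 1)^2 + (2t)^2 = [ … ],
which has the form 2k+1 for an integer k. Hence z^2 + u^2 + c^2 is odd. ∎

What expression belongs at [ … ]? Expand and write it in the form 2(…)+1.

2(2d^2 + 2s^2 + 2s + 2t^2) + 1

(2d)^2 + (2s + 1)^2 + (2t)^2 = 4d^2 + 4s^2 + 4s + 4t^2 + 1
= 2(2d^2 + 2s^2 + 2s + 2t^2) + 1.
Since 2d^2 + 2s^2 + 2s + 2t^2 is an integer, the sum of squares is of the form 2k+1 for an integer k.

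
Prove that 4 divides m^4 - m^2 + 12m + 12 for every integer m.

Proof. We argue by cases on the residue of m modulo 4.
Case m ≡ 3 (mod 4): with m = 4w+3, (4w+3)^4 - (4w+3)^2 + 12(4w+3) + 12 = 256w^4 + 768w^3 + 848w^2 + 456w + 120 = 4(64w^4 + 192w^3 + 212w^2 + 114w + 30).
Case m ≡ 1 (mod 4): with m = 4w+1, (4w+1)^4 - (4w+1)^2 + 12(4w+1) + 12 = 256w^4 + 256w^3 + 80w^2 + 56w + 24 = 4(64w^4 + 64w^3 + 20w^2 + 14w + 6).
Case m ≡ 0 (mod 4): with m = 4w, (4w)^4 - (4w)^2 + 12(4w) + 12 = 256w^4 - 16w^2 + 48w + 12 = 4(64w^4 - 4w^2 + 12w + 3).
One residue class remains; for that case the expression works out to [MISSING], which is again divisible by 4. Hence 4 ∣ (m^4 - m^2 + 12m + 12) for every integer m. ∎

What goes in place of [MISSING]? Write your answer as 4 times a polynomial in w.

The residues treated are {3, 1, 0}, so the missing case is m ≡ 2 (mod 4); write m = 4w+2.
Then (4w+2)^4 - (4w+2)^2 + 12(4w+2) + 12 = 256w^4 + 512w^3 + 368w^2 + 160w + 48 = 4(64w^4 + 128w^3 + 92w^2 + 40w + 12).

4(64w^4 + 128w^3 + 92w^2 + 40w + 12)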